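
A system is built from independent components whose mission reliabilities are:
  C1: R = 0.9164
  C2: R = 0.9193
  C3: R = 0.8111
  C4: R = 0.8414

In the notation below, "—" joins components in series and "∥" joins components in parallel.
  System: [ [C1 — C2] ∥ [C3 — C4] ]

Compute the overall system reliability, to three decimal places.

Series (C1 and C2): 0.91640 × 0.91930 = 0.84245
Series (C3 and C4): 0.81110 × 0.84140 = 0.68246
Parallel ([0.84245] and [0.68246]): 1 − (1 − 0.84245)(1 − 0.68246) = 0.950

0.950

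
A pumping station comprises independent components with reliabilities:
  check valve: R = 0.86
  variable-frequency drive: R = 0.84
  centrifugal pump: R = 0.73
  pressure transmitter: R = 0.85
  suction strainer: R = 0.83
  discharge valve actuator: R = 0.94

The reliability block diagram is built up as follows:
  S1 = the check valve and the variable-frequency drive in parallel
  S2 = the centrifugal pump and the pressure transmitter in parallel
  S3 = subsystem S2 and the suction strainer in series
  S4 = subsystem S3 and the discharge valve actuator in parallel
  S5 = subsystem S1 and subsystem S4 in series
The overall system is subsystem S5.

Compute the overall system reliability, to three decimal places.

0.966

Parallel (check valve and variable-frequency drive): 1 − (1 − 0.86000)(1 − 0.84000) = 0.97760
Parallel (centrifugal pump and pressure transmitter): 1 − (1 − 0.73000)(1 − 0.85000) = 0.95950
Series ([0.95950] and suction strainer): 0.95950 × 0.83000 = 0.79639
Parallel ([0.79639] and discharge valve actuator): 1 − (1 − 0.79639)(1 − 0.94000) = 0.98778
Series ([0.97760] and [0.98778]): 0.97760 × 0.98778 = 0.966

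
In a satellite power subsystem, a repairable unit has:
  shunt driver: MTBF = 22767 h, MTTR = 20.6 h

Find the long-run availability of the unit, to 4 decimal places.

A(shunt driver) = MTBF/(MTBF+MTTR) = 22767/(22767+20.6) = 0.9991

0.9991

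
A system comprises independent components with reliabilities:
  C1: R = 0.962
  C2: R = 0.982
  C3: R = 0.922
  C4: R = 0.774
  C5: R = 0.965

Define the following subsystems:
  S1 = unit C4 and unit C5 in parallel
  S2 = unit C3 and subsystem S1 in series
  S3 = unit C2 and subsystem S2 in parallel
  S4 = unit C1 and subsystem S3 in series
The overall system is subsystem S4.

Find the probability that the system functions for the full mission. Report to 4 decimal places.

0.9605

Parallel (C4 and C5): 1 − (1 − 0.774000)(1 − 0.965000) = 0.992090
Series (C3 and [0.992090]): 0.922000 × 0.992090 = 0.914707
Parallel (C2 and [0.914707]): 1 − (1 − 0.982000)(1 − 0.914707) = 0.998465
Series (C1 and [0.998465]): 0.962000 × 0.998465 = 0.9605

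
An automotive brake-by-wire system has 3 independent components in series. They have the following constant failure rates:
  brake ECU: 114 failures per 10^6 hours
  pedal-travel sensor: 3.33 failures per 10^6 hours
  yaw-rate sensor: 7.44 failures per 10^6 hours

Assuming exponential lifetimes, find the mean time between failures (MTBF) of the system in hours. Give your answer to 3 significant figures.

Series of exponential components: λ_sys = Σ λ_i
λ_sys = 0.000114 + 0.00000333 + 0.00000744 = 1.2477e-04 /h
MTBF = 1 / λ_sys = 8010 h

8010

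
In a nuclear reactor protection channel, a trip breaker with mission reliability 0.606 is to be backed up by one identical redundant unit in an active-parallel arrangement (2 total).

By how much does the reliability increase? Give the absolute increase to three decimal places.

0.239

R_before = 0.606
R_after = 1 − (1 − 0.606)^2 = 0.845
ΔR = 0.845 − 0.606 = 0.239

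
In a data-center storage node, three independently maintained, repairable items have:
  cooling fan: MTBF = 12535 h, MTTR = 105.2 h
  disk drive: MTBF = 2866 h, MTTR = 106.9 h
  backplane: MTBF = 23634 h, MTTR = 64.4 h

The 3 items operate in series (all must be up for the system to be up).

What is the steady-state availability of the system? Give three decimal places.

0.953

A(cooling fan) = MTBF/(MTBF+MTTR) = 12535/(12535+105.2) = 0.991677
A(disk drive) = MTBF/(MTBF+MTTR) = 2866/(2866+106.9) = 0.964042
A(backplane) = MTBF/(MTBF+MTTR) = 23634/(23634+64.4) = 0.997283
Series availability: 0.991677 × 0.964042 × 0.997283 = 0.953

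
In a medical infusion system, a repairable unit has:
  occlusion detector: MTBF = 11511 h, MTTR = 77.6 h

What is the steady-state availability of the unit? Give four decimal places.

0.9933

A(occlusion detector) = MTBF/(MTBF+MTTR) = 11511/(11511+77.6) = 0.9933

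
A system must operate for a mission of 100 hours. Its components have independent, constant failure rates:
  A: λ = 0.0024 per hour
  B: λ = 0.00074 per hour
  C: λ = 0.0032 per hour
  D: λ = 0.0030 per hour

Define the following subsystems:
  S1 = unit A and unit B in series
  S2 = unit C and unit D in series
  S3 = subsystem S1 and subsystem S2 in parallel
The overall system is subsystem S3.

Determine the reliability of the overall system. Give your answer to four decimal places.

R(A) = exp(−0.0024 × 100) = 0.786628
R(B) = exp(−0.00074 × 100) = 0.928672
R(C) = exp(−0.0032 × 100) = 0.726149
R(D) = exp(−0.0030 × 100) = 0.740818
Series (A and B): 0.786628 × 0.928672 = 0.730519
Series (C and D): 0.726149 × 0.740818 = 0.537944
Parallel ([0.730519] and [0.537944]): 1 − (1 − 0.730519)(1 − 0.537944) = 0.8755

0.8755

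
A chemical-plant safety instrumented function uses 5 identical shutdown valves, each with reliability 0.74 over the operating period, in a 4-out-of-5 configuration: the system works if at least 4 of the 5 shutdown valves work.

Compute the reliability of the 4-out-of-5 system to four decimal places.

0.6117

R = Σ_{i=4}^{5} C(5,i) p^i (1−p)^{5−i} with p = 0.74
C(5,4)·0.74^4·0.26^1 = 0.389825
C(5,5)·0.74^5·0.26^0 = 0.221901
Sum = 0.6117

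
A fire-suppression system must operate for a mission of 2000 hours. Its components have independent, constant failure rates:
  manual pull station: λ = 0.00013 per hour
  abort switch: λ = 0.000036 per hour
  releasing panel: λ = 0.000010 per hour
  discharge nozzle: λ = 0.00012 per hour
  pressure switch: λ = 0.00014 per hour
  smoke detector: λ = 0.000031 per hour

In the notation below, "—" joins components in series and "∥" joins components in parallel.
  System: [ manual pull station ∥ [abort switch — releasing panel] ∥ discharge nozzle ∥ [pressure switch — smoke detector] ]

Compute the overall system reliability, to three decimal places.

R(manual pull station) = exp(−0.00013 × 2000) = 0.77105
R(abort switch) = exp(−0.000036 × 2000) = 0.93053
R(releasing panel) = exp(−0.000010 × 2000) = 0.98020
R(discharge nozzle) = exp(−0.00012 × 2000) = 0.78663
R(pressure switch) = exp(−0.00014 × 2000) = 0.75578
R(smoke detector) = exp(−0.000031 × 2000) = 0.93988
Series (abort switch and releasing panel): 0.93053 × 0.98020 = 0.91211
Series (pressure switch and smoke detector): 0.75578 × 0.93988 = 0.71034
Parallel (manual pull station, [0.91211], discharge nozzle, and [0.71034]): 1 − (1 − 0.77105)(1 − 0.91211)(1 − 0.78663)(1 − 0.71034) = 0.999

0.999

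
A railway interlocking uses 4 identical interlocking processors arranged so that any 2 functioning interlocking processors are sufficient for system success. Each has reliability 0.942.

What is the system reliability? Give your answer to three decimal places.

0.999

R = Σ_{i=2}^{4} C(4,i) p^i (1−p)^{4−i} with p = 0.942
C(4,2)·0.942^2·0.058^2 = 0.01791
C(4,3)·0.942^3·0.058^1 = 0.19393
C(4,4)·0.942^4·0.058^0 = 0.78741
Sum = 0.999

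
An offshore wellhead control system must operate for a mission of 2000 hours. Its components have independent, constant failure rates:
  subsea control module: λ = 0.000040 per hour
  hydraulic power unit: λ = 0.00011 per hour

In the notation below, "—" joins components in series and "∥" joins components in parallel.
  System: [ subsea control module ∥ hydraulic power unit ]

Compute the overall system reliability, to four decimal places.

R(subsea control module) = exp(−0.000040 × 2000) = 0.923116
R(hydraulic power unit) = exp(−0.00011 × 2000) = 0.802519
Parallel (subsea control module and hydraulic power unit): 1 − (1 − 0.923116)(1 − 0.802519) = 0.9848

0.9848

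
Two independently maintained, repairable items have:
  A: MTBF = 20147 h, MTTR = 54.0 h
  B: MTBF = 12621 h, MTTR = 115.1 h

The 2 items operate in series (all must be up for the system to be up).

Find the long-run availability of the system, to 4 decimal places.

A(A) = MTBF/(MTBF+MTTR) = 20147/(20147+54.0) = 0.997327
A(B) = MTBF/(MTBF+MTTR) = 12621/(12621+115.1) = 0.990963
Series availability: 0.997327 × 0.990963 = 0.9883

0.9883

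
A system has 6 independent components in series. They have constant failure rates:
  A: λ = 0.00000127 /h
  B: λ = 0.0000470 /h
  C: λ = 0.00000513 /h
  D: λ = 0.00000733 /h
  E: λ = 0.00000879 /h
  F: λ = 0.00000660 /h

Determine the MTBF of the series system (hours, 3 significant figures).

13100

Series of exponential components: λ_sys = Σ λ_i
λ_sys = 0.00000127 + 0.0000470 + 0.00000513 + 0.00000733 + 0.00000879 + 0.00000660 = 7.6120e-05 /h
MTBF = 1 / λ_sys = 13100 h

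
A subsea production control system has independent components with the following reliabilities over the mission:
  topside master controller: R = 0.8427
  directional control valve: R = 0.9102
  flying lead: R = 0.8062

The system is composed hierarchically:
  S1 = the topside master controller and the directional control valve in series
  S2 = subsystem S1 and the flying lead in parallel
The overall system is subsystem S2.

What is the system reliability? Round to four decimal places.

0.9548

Series (topside master controller and directional control valve): 0.842700 × 0.910200 = 0.767026
Parallel ([0.767026] and flying lead): 1 − (1 − 0.767026)(1 − 0.806200) = 0.9548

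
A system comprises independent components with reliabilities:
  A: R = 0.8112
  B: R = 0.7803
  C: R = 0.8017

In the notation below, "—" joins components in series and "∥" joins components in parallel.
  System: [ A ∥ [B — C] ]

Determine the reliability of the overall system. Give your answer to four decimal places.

Series (B and C): 0.780300 × 0.801700 = 0.625567
Parallel (A and [0.625567]): 1 − (1 − 0.811200)(1 − 0.625567) = 0.9293

0.9293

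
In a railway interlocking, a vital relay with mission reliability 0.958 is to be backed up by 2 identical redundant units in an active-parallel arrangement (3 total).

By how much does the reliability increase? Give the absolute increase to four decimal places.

0.0419

R_before = 0.958
R_after = 1 − (1 − 0.958)^3 = 0.9999
ΔR = 0.9999 − 0.958 = 0.0419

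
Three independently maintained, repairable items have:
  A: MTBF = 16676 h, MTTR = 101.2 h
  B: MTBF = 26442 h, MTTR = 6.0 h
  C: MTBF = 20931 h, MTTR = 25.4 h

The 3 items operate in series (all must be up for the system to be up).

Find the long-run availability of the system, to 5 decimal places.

0.99254

A(A) = MTBF/(MTBF+MTTR) = 16676/(16676+101.2) = 0.993968
A(B) = MTBF/(MTBF+MTTR) = 26442/(26442+6.0) = 0.999773
A(C) = MTBF/(MTBF+MTTR) = 20931/(20931+25.4) = 0.998788
Series availability: 0.993968 × 0.999773 × 0.998788 = 0.99254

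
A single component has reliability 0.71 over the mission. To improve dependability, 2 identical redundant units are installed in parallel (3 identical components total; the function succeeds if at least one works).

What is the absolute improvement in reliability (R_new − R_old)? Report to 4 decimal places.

R_before = 0.71
R_after = 1 − (1 − 0.71)^3 = 0.9756
ΔR = 0.9756 − 0.71 = 0.2656

0.2656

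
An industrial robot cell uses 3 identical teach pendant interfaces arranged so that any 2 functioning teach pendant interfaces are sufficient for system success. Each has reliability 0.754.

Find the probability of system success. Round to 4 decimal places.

0.8482

R = Σ_{i=2}^{3} C(3,i) p^i (1−p)^{3−i} with p = 0.754
C(3,2)·0.754^2·0.246^1 = 0.419565
C(3,3)·0.754^3·0.246^0 = 0.428661
Sum = 0.8482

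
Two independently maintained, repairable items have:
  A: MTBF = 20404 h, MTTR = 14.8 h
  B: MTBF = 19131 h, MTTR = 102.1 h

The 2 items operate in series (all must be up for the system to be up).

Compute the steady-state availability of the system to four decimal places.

0.9940

A(A) = MTBF/(MTBF+MTTR) = 20404/(20404+14.8) = 0.999275
A(B) = MTBF/(MTBF+MTTR) = 19131/(19131+102.1) = 0.994691
Series availability: 0.999275 × 0.994691 = 0.9940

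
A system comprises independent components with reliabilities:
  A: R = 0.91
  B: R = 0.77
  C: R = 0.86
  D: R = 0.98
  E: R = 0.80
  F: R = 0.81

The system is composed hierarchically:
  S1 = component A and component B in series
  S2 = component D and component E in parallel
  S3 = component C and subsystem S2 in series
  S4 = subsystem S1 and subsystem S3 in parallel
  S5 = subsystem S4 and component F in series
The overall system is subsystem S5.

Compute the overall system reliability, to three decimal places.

Series (A and B): 0.91000 × 0.77000 = 0.70070
Parallel (D and E): 1 − (1 − 0.98000)(1 − 0.80000) = 0.99600
Series (C and [0.99600]): 0.86000 × 0.99600 = 0.85656
Parallel ([0.70070] and [0.85656]): 1 − (1 − 0.70070)(1 − 0.85656) = 0.95707
Series ([0.95707] and F): 0.95707 × 0.81000 = 0.775

0.775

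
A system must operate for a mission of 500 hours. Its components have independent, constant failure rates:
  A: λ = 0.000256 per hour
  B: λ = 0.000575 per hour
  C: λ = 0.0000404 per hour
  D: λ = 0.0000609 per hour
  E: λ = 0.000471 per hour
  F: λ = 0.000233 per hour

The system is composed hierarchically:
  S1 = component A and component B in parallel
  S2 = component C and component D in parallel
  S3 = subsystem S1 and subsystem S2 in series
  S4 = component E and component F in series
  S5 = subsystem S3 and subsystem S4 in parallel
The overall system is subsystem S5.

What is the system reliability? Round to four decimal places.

R(A) = exp(−0.000256 × 500) = 0.879853
R(B) = exp(−0.000575 × 500) = 0.750137
R(C) = exp(−0.0000404 × 500) = 0.980003
R(D) = exp(−0.0000609 × 500) = 0.970009
R(E) = exp(−0.000471 × 500) = 0.790176
R(F) = exp(−0.000233 × 500) = 0.890030
Parallel (A and B): 1 − (1 − 0.879853)(1 − 0.750137) = 0.969980
Parallel (C and D): 1 − (1 − 0.980003)(1 − 0.970009) = 0.999400
Series ([0.969980] and [0.999400]): 0.969980 × 0.999400 = 0.969398
Series (E and F): 0.790176 × 0.890030 = 0.703280
Parallel ([0.969398] and [0.703280]): 1 − (1 − 0.969398)(1 − 0.703280) = 0.9909

0.9909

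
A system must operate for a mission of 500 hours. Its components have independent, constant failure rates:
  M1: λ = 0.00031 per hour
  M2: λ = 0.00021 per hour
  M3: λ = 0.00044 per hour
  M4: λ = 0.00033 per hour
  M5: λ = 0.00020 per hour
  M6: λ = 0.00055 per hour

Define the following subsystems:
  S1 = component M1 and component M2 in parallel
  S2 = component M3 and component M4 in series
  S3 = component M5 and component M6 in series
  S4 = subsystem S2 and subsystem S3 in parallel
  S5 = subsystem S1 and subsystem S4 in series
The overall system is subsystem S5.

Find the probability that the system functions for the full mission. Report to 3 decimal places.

R(M1) = exp(−0.00031 × 500) = 0.85642
R(M2) = exp(−0.00021 × 500) = 0.90032
R(M3) = exp(−0.00044 × 500) = 0.80252
R(M4) = exp(−0.00033 × 500) = 0.84789
R(M5) = exp(−0.00020 × 500) = 0.90484
R(M6) = exp(−0.00055 × 500) = 0.75957
Parallel (M1 and M2): 1 − (1 − 0.85642)(1 − 0.90032) = 0.98569
Series (M3 and M4): 0.80252 × 0.84789 = 0.68045
Series (M5 and M6): 0.90484 × 0.75957 = 0.68729
Parallel ([0.68045] and [0.68729]): 1 − (1 − 0.68045)(1 − 0.68729) = 0.90007
Series ([0.98569] and [0.90007]): 0.98569 × 0.90007 = 0.887

0.887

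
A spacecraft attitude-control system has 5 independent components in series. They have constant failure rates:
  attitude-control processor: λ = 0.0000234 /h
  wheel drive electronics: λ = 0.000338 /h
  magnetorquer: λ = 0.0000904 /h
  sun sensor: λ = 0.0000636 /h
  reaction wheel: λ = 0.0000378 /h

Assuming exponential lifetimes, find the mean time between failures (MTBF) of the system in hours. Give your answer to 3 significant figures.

1810

Series of exponential components: λ_sys = Σ λ_i
λ_sys = 0.0000234 + 0.000338 + 0.0000904 + 0.0000636 + 0.0000378 = 5.5320e-04 /h
MTBF = 1 / λ_sys = 1810 h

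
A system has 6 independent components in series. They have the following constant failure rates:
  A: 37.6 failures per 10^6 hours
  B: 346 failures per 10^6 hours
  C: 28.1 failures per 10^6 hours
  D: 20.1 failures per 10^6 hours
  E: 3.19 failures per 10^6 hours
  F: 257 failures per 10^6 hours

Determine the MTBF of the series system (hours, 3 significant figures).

Series of exponential components: λ_sys = Σ λ_i
λ_sys = 0.0000376 + 0.000346 + 0.0000281 + 0.0000201 + 0.00000319 + 0.000257 = 6.9199e-04 /h
MTBF = 1 / λ_sys = 1450 h

1450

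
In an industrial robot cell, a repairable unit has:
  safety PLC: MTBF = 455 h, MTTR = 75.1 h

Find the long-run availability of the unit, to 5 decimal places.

A(safety PLC) = MTBF/(MTBF+MTTR) = 455/(455+75.1) = 0.85833

0.85833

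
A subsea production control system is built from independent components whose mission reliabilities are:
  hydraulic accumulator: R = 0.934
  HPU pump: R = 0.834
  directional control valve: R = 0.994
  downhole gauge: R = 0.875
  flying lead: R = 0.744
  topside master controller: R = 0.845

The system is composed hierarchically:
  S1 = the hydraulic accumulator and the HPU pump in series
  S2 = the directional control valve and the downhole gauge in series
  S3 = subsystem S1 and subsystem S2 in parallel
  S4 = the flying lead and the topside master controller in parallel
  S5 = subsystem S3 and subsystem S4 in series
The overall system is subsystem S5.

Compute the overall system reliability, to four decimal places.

0.9327

Series (hydraulic accumulator and HPU pump): 0.934000 × 0.834000 = 0.778956
Series (directional control valve and downhole gauge): 0.994000 × 0.875000 = 0.869750
Parallel ([0.778956] and [0.869750]): 1 − (1 − 0.778956)(1 − 0.869750) = 0.971209
Parallel (flying lead and topside master controller): 1 − (1 − 0.744000)(1 − 0.845000) = 0.960320
Series ([0.971209] and [0.960320]): 0.971209 × 0.960320 = 0.9327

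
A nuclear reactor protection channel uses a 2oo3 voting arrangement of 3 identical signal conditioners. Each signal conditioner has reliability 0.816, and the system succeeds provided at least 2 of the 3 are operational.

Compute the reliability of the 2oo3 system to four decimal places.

0.9109

R = Σ_{i=2}^{3} C(3,i) p^i (1−p)^{3−i} with p = 0.816
C(3,2)·0.816^2·0.184^1 = 0.367553
C(3,3)·0.816^3·0.184^0 = 0.543338
Sum = 0.9109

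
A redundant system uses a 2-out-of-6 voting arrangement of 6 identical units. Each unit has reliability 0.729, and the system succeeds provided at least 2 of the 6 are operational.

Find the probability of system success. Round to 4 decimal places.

R = Σ_{i=2}^{6} C(6,i) p^i (1−p)^{6−i} with p = 0.729
C(6,2)·0.729^2·0.271^4 = 0.042996
C(6,3)·0.729^3·0.271^3 = 0.154213
C(6,4)·0.729^4·0.271^2 = 0.311129
C(6,5)·0.729^5·0.271^1 = 0.334779
C(6,6)·0.729^6·0.271^0 = 0.150095
Sum = 0.9932

0.9932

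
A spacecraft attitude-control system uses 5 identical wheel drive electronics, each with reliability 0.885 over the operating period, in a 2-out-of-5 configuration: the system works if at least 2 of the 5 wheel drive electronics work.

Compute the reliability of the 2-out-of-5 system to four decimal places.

0.9992

R = Σ_{i=2}^{5} C(5,i) p^i (1−p)^{5−i} with p = 0.885
C(5,2)·0.885^2·0.115^3 = 0.011912
C(5,3)·0.885^3·0.115^2 = 0.091670
C(5,4)·0.885^4·0.115^1 = 0.352729
C(5,5)·0.885^5·0.115^0 = 0.542896
Sum = 0.9992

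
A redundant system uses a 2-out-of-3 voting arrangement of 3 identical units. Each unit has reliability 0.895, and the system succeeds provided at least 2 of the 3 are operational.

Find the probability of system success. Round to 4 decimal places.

0.9692

R = Σ_{i=2}^{3} C(3,i) p^i (1−p)^{3−i} with p = 0.895
C(3,2)·0.895^2·0.105^1 = 0.252323
C(3,3)·0.895^3·0.105^0 = 0.716917
Sum = 0.9692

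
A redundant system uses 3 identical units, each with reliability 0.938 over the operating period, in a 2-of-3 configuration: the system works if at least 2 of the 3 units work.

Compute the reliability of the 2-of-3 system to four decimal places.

0.9889

R = Σ_{i=2}^{3} C(3,i) p^i (1−p)^{3−i} with p = 0.938
C(3,2)·0.938^2·0.062^1 = 0.163651
C(3,3)·0.938^3·0.062^0 = 0.825294
Sum = 0.9889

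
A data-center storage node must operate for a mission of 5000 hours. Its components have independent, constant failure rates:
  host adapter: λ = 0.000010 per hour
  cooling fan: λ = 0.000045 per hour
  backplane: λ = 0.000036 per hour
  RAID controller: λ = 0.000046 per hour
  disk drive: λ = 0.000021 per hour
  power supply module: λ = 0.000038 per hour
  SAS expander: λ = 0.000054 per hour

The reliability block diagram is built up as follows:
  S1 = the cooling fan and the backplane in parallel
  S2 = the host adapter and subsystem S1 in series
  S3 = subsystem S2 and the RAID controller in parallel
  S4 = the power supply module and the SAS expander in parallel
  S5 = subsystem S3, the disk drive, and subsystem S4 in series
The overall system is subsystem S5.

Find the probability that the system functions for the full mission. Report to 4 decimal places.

R(host adapter) = exp(−0.000010 × 5000) = 0.951229
R(cooling fan) = exp(−0.000045 × 5000) = 0.798516
R(backplane) = exp(−0.000036 × 5000) = 0.835270
R(RAID controller) = exp(−0.000046 × 5000) = 0.794534
R(disk drive) = exp(−0.000021 × 5000) = 0.900325
R(power supply module) = exp(−0.000038 × 5000) = 0.826959
R(SAS expander) = exp(−0.000054 × 5000) = 0.763379
Parallel (cooling fan and backplane): 1 − (1 − 0.798516)(1 − 0.835270) = 0.966810
Series (host adapter and [0.966810]): 0.951229 × 0.966810 = 0.919658
Parallel ([0.919658] and RAID controller): 1 − (1 − 0.919658)(1 − 0.794534) = 0.983492
Parallel (power supply module and SAS expander): 1 − (1 − 0.826959)(1 − 0.763379) = 0.959055
Series ([0.983492], disk drive, and [0.959055]): 0.983492 × 0.900325 × 0.959055 = 0.8492

0.8492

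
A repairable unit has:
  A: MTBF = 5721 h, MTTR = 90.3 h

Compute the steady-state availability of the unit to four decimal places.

A(A) = MTBF/(MTBF+MTTR) = 5721/(5721+90.3) = 0.9845

0.9845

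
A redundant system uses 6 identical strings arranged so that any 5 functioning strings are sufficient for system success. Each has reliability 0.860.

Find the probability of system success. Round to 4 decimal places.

0.7997

R = Σ_{i=5}^{6} C(6,i) p^i (1−p)^{6−i} with p = 0.860
C(6,5)·0.860^5·0.140^1 = 0.395159
C(6,6)·0.860^6·0.140^0 = 0.404567
Sum = 0.7997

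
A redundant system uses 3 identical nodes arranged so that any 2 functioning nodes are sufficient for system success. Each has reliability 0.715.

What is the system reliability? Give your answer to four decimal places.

R = Σ_{i=2}^{3} C(3,i) p^i (1−p)^{3−i} with p = 0.715
C(3,2)·0.715^2·0.285^1 = 0.437097
C(3,3)·0.715^3·0.285^0 = 0.365526
Sum = 0.8026

0.8026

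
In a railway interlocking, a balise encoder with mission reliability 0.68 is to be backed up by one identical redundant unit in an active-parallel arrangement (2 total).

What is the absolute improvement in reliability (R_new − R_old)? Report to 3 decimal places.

0.218

R_before = 0.68
R_after = 1 − (1 − 0.68)^2 = 0.898
ΔR = 0.898 − 0.68 = 0.218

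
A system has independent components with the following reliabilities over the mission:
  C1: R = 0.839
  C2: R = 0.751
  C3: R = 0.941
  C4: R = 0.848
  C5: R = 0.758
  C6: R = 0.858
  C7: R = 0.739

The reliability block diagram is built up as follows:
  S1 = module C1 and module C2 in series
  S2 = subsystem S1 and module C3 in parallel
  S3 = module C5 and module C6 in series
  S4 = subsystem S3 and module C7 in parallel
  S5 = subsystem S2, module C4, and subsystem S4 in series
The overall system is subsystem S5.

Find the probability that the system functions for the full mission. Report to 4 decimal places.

Series (C1 and C2): 0.839000 × 0.751000 = 0.630089
Parallel ([0.630089] and C3): 1 − (1 − 0.630089)(1 − 0.941000) = 0.978175
Series (C5 and C6): 0.758000 × 0.858000 = 0.650364
Parallel ([0.650364] and C7): 1 − (1 − 0.650364)(1 − 0.739000) = 0.908745
Series ([0.978175], C4, and [0.908745]): 0.978175 × 0.848000 × 0.908745 = 0.7538

0.7538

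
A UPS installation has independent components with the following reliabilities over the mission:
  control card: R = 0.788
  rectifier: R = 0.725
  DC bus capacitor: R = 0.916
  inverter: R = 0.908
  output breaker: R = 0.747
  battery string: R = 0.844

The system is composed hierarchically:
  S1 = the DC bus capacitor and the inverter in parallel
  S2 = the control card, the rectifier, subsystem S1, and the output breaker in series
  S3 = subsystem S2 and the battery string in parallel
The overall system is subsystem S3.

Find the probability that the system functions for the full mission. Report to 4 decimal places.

Parallel (DC bus capacitor and inverter): 1 − (1 − 0.916000)(1 − 0.908000) = 0.992272
Series (control card, rectifier, [0.992272], and output breaker): 0.788000 × 0.725000 × 0.992272 × 0.747000 = 0.423463
Parallel ([0.423463] and battery string): 1 − (1 − 0.423463)(1 − 0.844000) = 0.9101

0.9101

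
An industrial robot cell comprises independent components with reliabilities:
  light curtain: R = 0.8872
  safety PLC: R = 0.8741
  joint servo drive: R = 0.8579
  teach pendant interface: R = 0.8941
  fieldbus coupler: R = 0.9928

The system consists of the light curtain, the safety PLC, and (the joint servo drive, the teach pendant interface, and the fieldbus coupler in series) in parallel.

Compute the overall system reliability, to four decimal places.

0.9966

Series (joint servo drive, teach pendant interface, and fieldbus coupler): 0.857900 × 0.894100 × 0.992800 = 0.761526
Parallel (light curtain, safety PLC, and [0.761526]): 1 − (1 − 0.887200)(1 − 0.874100)(1 − 0.761526) = 0.9966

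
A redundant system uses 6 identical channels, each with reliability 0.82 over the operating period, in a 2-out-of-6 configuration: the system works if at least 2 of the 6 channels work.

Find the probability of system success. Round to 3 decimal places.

R = Σ_{i=2}^{6} C(6,i) p^i (1−p)^{6−i} with p = 0.82
C(6,2)·0.82^2·0.18^4 = 0.01059
C(6,3)·0.82^3·0.18^3 = 0.06431
C(6,4)·0.82^4·0.18^2 = 0.21973
C(6,5)·0.82^5·0.18^1 = 0.40040
C(6,6)·0.82^6·0.18^0 = 0.30401
Sum = 0.999

0.999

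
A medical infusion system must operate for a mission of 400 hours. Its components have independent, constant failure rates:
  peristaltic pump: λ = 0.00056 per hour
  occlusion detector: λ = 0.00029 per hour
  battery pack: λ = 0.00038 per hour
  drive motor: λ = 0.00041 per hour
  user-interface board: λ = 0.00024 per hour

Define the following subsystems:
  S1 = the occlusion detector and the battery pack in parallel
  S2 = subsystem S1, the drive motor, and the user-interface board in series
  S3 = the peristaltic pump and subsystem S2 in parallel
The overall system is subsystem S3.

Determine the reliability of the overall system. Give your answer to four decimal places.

R(peristaltic pump) = exp(−0.00056 × 400) = 0.799315
R(occlusion detector) = exp(−0.00029 × 400) = 0.890475
R(battery pack) = exp(−0.00038 × 400) = 0.858988
R(drive motor) = exp(−0.00041 × 400) = 0.848742
R(user-interface board) = exp(−0.00024 × 400) = 0.908464
Parallel (occlusion detector and battery pack): 1 − (1 − 0.890475)(1 − 0.858988) = 0.984556
Series ([0.984556], drive motor, and user-interface board): 0.984556 × 0.848742 × 0.908464 = 0.759143
Parallel (peristaltic pump and [0.759143]): 1 − (1 − 0.799315)(1 − 0.759143) = 0.9517

0.9517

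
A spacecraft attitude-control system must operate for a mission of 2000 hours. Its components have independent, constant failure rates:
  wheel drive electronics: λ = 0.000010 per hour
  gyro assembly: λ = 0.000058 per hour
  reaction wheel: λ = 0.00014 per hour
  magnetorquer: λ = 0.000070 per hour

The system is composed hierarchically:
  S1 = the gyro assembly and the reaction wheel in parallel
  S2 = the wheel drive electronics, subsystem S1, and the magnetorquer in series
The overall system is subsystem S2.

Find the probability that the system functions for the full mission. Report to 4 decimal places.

R(wheel drive electronics) = exp(−0.000010 × 2000) = 0.980199
R(gyro assembly) = exp(−0.000058 × 2000) = 0.890475
R(reaction wheel) = exp(−0.00014 × 2000) = 0.755784
R(magnetorquer) = exp(−0.000070 × 2000) = 0.869358
Parallel (gyro assembly and reaction wheel): 1 − (1 − 0.890475)(1 − 0.755784) = 0.973252
Series (wheel drive electronics, [0.973252], and magnetorquer): 0.980199 × 0.973252 × 0.869358 = 0.8294

0.8294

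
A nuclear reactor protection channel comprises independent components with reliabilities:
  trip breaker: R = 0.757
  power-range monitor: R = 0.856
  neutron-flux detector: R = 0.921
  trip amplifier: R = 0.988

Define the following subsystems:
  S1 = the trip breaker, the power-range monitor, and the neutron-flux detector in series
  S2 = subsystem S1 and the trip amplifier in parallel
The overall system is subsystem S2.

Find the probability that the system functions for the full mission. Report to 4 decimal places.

0.9952

Series (trip breaker, power-range monitor, and neutron-flux detector): 0.757000 × 0.856000 × 0.921000 = 0.596801
Parallel ([0.596801] and trip amplifier): 1 − (1 − 0.596801)(1 − 0.988000) = 0.9952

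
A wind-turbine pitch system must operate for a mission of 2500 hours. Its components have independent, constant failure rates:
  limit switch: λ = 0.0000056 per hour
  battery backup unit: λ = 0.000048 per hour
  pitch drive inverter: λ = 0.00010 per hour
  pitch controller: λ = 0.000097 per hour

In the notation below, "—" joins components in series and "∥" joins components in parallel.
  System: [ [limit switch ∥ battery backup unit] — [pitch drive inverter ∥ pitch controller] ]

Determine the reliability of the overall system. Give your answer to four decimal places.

0.9509

R(limit switch) = exp(−0.0000056 × 2500) = 0.986098
R(battery backup unit) = exp(−0.000048 × 2500) = 0.886920
R(pitch drive inverter) = exp(−0.00010 × 2500) = 0.778801
R(pitch controller) = exp(−0.000097 × 2500) = 0.784664
Parallel (limit switch and battery backup unit): 1 − (1 − 0.986098)(1 − 0.886920) = 0.998428
Parallel (pitch drive inverter and pitch controller): 1 − (1 − 0.778801)(1 − 0.784664) = 0.952368
Series ([0.998428] and [0.952368]): 0.998428 × 0.952368 = 0.9509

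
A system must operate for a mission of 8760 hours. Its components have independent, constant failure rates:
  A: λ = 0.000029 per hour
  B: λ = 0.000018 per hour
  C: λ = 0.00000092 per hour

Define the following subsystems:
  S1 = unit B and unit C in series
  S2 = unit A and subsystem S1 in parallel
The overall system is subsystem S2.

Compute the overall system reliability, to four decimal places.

R(A) = exp(−0.000029 × 8760) = 0.775661
R(B) = exp(−0.000018 × 8760) = 0.854123
R(C) = exp(−0.00000092 × 8760) = 0.991973
Series (B and C): 0.854123 × 0.991973 = 0.847267
Parallel (A and [0.847267]): 1 − (1 − 0.775661)(1 − 0.847267) = 0.9657

0.9657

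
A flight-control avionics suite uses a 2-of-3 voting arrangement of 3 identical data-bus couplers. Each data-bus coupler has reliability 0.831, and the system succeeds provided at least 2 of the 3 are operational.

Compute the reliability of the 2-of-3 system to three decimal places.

0.924

R = Σ_{i=2}^{3} C(3,i) p^i (1−p)^{3−i} with p = 0.831
C(3,2)·0.831^2·0.169^1 = 0.35011
C(3,3)·0.831^3·0.169^0 = 0.57386
Sum = 0.924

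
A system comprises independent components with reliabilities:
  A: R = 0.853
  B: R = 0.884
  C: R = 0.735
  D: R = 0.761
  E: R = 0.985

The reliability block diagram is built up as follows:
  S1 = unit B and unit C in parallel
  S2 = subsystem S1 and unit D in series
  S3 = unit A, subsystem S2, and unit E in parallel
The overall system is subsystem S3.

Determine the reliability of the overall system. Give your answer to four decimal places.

0.9994

Parallel (B and C): 1 − (1 − 0.884000)(1 − 0.735000) = 0.969260
Series ([0.969260] and D): 0.969260 × 0.761000 = 0.737607
Parallel (A, [0.737607], and E): 1 − (1 − 0.853000)(1 − 0.737607)(1 − 0.985000) = 0.9994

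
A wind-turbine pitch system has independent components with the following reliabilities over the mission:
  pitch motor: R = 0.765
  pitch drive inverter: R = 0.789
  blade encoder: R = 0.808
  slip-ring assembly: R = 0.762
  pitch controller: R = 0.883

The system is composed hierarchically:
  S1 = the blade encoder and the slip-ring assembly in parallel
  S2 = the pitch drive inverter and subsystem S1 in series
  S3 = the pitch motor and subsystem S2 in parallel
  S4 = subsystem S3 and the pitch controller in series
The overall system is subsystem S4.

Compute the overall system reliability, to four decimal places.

0.8317

Parallel (blade encoder and slip-ring assembly): 1 − (1 − 0.808000)(1 − 0.762000) = 0.954304
Series (pitch drive inverter and [0.954304]): 0.789000 × 0.954304 = 0.752946
Parallel (pitch motor and [0.752946]): 1 − (1 − 0.765000)(1 − 0.752946) = 0.941942
Series ([0.941942] and pitch controller): 0.941942 × 0.883000 = 0.8317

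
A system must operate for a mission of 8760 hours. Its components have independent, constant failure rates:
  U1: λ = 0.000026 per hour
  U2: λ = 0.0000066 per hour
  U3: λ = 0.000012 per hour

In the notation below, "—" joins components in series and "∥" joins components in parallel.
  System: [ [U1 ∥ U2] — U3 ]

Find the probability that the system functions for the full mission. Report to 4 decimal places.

0.8899

R(U1) = exp(−0.000026 × 8760) = 0.796315
R(U2) = exp(−0.0000066 × 8760) = 0.943824
R(U3) = exp(−0.000012 × 8760) = 0.900216
Parallel (U1 and U2): 1 − (1 − 0.796315)(1 − 0.943824) = 0.988558
Series ([0.988558] and U3): 0.988558 × 0.900216 = 0.8899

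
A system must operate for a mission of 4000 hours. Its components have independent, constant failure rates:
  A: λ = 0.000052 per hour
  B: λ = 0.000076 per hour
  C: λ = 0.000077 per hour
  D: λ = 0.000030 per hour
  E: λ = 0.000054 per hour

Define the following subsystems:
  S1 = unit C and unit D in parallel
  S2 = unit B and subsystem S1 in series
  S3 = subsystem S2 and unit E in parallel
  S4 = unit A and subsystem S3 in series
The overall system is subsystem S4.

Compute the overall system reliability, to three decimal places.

R(A) = exp(−0.000052 × 4000) = 0.81221
R(B) = exp(−0.000076 × 4000) = 0.73786
R(C) = exp(−0.000077 × 4000) = 0.73492
R(D) = exp(−0.000030 × 4000) = 0.88692
R(E) = exp(−0.000054 × 4000) = 0.80574
Parallel (C and D): 1 − (1 − 0.73492)(1 − 0.88692) = 0.97002
Series (B and [0.97002]): 0.73786 × 0.97002 = 0.71574
Parallel ([0.71574] and E): 1 − (1 − 0.71574)(1 − 0.80574) = 0.94478
Series (A and [0.94478]): 0.81221 × 0.94478 = 0.767

0.767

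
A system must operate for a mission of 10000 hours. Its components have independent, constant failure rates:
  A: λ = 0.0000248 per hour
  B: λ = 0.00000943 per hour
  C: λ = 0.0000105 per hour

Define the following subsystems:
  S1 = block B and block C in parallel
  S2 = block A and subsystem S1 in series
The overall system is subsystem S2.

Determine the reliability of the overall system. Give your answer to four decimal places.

R(A) = exp(−0.0000248 × 10000) = 0.780360
R(B) = exp(−0.00000943 × 10000) = 0.910010
R(C) = exp(−0.0000105 × 10000) = 0.900325
Parallel (B and C): 1 − (1 − 0.910010)(1 − 0.900325) = 0.991030
Series (A and [0.991030]): 0.780360 × 0.991030 = 0.7734

0.7734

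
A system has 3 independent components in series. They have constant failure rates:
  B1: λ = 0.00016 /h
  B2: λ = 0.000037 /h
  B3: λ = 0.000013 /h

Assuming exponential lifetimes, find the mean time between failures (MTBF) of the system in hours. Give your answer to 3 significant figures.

4760

Series of exponential components: λ_sys = Σ λ_i
λ_sys = 0.00016 + 0.000037 + 0.000013 = 2.1000e-04 /h
MTBF = 1 / λ_sys = 4760 h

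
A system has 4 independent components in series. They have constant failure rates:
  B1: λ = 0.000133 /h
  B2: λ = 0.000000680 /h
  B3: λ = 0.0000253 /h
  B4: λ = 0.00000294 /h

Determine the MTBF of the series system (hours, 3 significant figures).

Series of exponential components: λ_sys = Σ λ_i
λ_sys = 0.000133 + 0.000000680 + 0.0000253 + 0.00000294 = 1.6192e-04 /h
MTBF = 1 / λ_sys = 6180 h

6180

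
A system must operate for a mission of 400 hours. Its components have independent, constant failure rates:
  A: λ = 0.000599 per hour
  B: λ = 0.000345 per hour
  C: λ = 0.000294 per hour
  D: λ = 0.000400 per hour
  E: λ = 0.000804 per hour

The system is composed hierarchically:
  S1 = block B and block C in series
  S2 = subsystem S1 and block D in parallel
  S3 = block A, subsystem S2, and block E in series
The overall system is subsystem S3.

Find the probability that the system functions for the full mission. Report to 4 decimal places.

0.5515

R(A) = exp(−0.000599 × 400) = 0.786943
R(B) = exp(−0.000345 × 400) = 0.871099
R(C) = exp(−0.000294 × 400) = 0.889052
R(D) = exp(−0.000400 × 400) = 0.852144
R(E) = exp(−0.000804 × 400) = 0.724988
Series (B and C): 0.871099 × 0.889052 = 0.774452
Parallel ([0.774452] and D): 1 − (1 − 0.774452)(1 − 0.852144) = 0.966651
Series (A, [0.966651], and E): 0.786943 × 0.966651 × 0.724988 = 0.5515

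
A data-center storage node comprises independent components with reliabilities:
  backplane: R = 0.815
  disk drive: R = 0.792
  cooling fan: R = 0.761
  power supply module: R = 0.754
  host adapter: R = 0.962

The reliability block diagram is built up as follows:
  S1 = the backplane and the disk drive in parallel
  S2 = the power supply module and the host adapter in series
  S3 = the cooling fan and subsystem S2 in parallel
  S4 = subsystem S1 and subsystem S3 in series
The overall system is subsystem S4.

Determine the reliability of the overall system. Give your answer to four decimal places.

Parallel (backplane and disk drive): 1 − (1 − 0.815000)(1 − 0.792000) = 0.961520
Series (power supply module and host adapter): 0.754000 × 0.962000 = 0.725348
Parallel (cooling fan and [0.725348]): 1 − (1 − 0.761000)(1 − 0.725348) = 0.934358
Series ([0.961520] and [0.934358]): 0.961520 × 0.934358 = 0.8984

0.8984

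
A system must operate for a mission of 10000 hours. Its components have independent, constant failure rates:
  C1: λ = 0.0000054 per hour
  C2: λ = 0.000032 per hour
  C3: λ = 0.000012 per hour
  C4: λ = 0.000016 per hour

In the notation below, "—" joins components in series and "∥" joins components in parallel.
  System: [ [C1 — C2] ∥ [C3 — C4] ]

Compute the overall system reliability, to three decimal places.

0.924

R(C1) = exp(−0.0000054 × 10000) = 0.94743
R(C2) = exp(−0.000032 × 10000) = 0.72615
R(C3) = exp(−0.000012 × 10000) = 0.88692
R(C4) = exp(−0.000016 × 10000) = 0.85214
Series (C1 and C2): 0.94743 × 0.72615 = 0.68798
Series (C3 and C4): 0.88692 × 0.85214 = 0.75578
Parallel ([0.68798] and [0.75578]): 1 − (1 − 0.68798)(1 − 0.75578) = 0.924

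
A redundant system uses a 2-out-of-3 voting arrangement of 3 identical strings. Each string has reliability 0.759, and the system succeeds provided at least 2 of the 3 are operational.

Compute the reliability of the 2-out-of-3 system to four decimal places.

R = Σ_{i=2}^{3} C(3,i) p^i (1−p)^{3−i} with p = 0.759
C(3,2)·0.759^2·0.241^1 = 0.416507
C(3,3)·0.759^3·0.241^0 = 0.437245
Sum = 0.8538

0.8538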